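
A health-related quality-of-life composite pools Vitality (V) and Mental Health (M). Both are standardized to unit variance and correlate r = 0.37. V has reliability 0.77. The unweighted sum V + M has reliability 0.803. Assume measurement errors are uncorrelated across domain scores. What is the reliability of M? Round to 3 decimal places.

Var(V+M) = 2 + 2·0.37 = 2.740.
True-score variance = ρ_V + ρ_M + 2·0.37, so 0.803 = (0.77 + ρ_M + 0.74) / 2.740.
ρ_M = 0.803·2.740 − 0.77 − 0.74 = 0.690.

0.690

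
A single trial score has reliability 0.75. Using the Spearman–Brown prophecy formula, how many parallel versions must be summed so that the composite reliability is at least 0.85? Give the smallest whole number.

k ≥ ρ*(1−ρ₁)/(ρ₁(1−ρ*)) = 0.85·0.25 / (0.75·0.15) = 1.889.
Smallest integer k = 2.

2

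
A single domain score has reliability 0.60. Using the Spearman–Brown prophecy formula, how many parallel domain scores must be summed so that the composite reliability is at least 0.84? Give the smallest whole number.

k ≥ ρ*(1−ρ₁)/(ρ₁(1−ρ*)) = 0.84·0.40 / (0.60·0.16) = 3.500.
Smallest integer k = 4.

4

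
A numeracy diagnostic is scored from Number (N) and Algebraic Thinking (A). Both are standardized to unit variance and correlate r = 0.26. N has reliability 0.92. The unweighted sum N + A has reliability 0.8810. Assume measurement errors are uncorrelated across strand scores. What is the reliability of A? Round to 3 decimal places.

0.780

Var(N+A) = 2 + 2·0.26 = 2.520.
True-score variance = ρ_N + ρ_A + 2·0.26, so 0.8810 = (0.92 + ρ_A + 0.52) / 2.520.
ρ_A = 0.8810·2.520 − 0.92 − 0.52 = 0.780.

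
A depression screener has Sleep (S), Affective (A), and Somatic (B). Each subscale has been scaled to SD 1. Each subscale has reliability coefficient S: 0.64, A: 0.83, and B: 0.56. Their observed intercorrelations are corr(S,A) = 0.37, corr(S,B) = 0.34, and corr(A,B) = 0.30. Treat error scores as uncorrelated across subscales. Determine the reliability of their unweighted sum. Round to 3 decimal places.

0.807

Var(S+A+B) = 3 + 2·[0.37 + 0.34 + 0.30] = 3 + 2.02 = 5.02.
Under uncorrelated errors the observed covariances equal the true-score covariances, so only the own-variance terms attenuate.
True-score variance = [0.64 + 0.83 + 0.56] + 2.02 = 2.03 + 2.02 = 4.05.
Reliability = 4.05 / 5.02 = 0.807.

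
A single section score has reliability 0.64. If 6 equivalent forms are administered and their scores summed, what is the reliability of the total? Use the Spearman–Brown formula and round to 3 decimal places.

ρ_k = kρ / (1 + (k−1)ρ) = 6·0.64 / (1 + 5·0.64) = 3.840 / 4.200 = 0.914.

0.914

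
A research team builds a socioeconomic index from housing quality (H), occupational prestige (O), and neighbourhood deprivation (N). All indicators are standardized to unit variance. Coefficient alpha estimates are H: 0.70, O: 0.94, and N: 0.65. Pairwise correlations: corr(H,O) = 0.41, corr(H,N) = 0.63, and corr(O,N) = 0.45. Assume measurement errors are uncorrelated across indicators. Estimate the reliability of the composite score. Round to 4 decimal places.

Var(H+O+N) = 3 + 2·[0.41 + 0.63 + 0.45] = 3 + 2.98 = 5.98.
Under uncorrelated errors the observed covariances equal the true-score covariances, so only the own-variance terms attenuate.
True-score variance = [0.70 + 0.94 + 0.65] + 2.98 = 2.29 + 2.98 = 5.27.
Reliability = 5.27 / 5.98 = 0.8813.

0.8813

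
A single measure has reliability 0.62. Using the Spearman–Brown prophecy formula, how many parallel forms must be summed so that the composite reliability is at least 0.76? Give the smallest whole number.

k ≥ ρ*(1−ρ₁)/(ρ₁(1−ρ*)) = 0.76·0.38 / (0.62·0.24) = 1.941.
Smallest integer k = 2.

2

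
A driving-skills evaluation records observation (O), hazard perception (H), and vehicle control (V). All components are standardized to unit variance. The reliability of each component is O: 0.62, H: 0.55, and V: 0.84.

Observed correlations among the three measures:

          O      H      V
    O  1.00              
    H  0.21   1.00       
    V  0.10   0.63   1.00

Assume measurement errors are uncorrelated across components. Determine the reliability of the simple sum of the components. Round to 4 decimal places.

0.7971

Var(O+H+V) = 3 + 2·[0.21 + 0.10 + 0.63] = 3 + 1.88 = 4.88.
Under uncorrelated errors the observed covariances equal the true-score covariances, so only the own-variance terms attenuate.
True-score variance = [0.62 + 0.55 + 0.84] + 1.88 = 2.01 + 1.88 = 3.89.
Reliability = 3.89 / 4.88 = 0.7971.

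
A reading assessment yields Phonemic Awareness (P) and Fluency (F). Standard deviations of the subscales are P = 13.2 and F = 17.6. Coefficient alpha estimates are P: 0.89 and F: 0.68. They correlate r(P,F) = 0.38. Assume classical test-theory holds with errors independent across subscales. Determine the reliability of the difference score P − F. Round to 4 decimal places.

0.6152

Var(P−F) = 13.2² + 17.6² − 2·13.2·17.6·0.38 = 484 − 176.563 = 307.437.
With uncorrelated errors the cross-covariances are all true-score covariance, so they carry over unchanged; only the diagonal terms shrink to ρᵢσᵢ².
True-score variance = [13.2²·0.89 + 17.6²·0.68] − 176.563 = 365.71 − 176.563 = 189.147.
Reliability = 189.147 / 307.437 = 0.6152.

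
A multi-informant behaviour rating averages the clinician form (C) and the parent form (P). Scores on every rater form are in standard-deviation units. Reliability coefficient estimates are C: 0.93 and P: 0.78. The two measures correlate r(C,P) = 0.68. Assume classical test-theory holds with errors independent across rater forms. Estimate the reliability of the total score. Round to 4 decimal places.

0.9137

Var(C+P) = 2 + 2·[0.68] = 2 + 1.36 = 3.36.
Because errors are independent across components, Cov(Tᵢ,Tⱼ) = Cov(Xᵢ,Xⱼ); the off-diagonal part of the true-score variance is the same as above.
True-score variance = [0.93 + 0.78] + 1.36 = 1.71 + 1.36 = 3.07.
Reliability = 3.07 / 3.36 = 0.9137.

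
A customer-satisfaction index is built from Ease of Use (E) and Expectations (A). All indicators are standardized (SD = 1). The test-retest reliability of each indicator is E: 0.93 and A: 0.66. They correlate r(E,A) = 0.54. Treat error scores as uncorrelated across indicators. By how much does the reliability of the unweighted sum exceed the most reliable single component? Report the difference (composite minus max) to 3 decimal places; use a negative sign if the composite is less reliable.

Var(sum) = 2 + 1.08 = 3.08; true-score variance = 1.59 + 1.08 = 2.67; composite reliability = 0.8669.
Max component reliability = 0.9300.
Difference = 0.8669 − 0.9300 = -0.063.

-0.063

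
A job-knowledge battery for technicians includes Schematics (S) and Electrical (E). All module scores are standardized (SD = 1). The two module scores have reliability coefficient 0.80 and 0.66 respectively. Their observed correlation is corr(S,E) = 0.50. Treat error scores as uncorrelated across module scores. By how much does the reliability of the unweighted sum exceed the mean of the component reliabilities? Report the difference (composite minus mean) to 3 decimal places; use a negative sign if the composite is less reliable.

Var(sum) = 2 + 1 = 3; true-score variance = 1.46 + 1 = 2.46; composite reliability = 0.8200.
Mean component reliability = 0.7300.
Difference = 0.8200 − 0.7300 = 0.090.

0.090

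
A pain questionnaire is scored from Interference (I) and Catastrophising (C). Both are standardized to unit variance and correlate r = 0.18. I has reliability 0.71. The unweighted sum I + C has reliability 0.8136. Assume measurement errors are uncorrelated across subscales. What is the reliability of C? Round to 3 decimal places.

Var(I+C) = 2 + 2·0.18 = 2.360.
True-score variance = ρ_I + ρ_C + 2·0.18, so 0.8136 = (0.71 + ρ_C + 0.36) / 2.360.
ρ_C = 0.8136·2.360 − 0.71 − 0.36 = 0.850.

0.850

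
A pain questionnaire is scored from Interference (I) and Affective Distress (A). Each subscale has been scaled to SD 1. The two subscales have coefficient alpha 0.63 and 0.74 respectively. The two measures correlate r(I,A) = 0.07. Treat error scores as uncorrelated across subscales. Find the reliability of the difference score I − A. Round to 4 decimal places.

Var(I−A) = 1 + 1 − 2·0.07 = 2 − 0.14 = 1.86.
With uncorrelated errors the cross-covariances are all true-score covariance, so they carry over unchanged; only the diagonal terms shrink to ρᵢσᵢ².
True-score variance = [0.63 + 0.74] − 0.14 = 1.37 − 0.14 = 1.23.
Reliability = 1.23 / 1.86 = 0.6613.

0.6613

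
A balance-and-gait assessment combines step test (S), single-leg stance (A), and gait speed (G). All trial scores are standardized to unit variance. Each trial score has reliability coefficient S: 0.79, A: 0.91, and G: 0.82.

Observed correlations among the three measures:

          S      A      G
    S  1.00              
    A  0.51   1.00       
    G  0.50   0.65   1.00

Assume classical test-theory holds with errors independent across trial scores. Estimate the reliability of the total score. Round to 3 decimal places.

0.924

Var(S+A+G) = 3 + 2·[0.51 + 0.50 + 0.65] = 3 + 3.32 = 6.32.
Under uncorrelated errors the observed covariances equal the true-score covariances, so only the own-variance terms attenuate.
True-score variance = [0.79 + 0.91 + 0.82] + 3.32 = 2.52 + 3.32 = 5.84.
Reliability = 5.84 / 6.32 = 0.924.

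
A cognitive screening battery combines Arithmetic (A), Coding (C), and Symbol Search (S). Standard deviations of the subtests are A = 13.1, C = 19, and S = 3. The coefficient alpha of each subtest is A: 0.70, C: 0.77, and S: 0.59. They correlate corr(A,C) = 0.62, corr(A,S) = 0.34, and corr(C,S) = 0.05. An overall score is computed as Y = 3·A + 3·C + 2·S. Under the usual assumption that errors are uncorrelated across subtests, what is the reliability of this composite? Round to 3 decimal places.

0.843

Var(Y) = 3²·13.1² + 3²·19² + 2²·3² + 2·[9·13.1·19·0.62 + 6·13.1·3·0.34 + 6·19·3·0.05] = 4829.49 + 2972.27 = 7801.76.
Because errors are independent across components, Cov(Tᵢ,Tⱼ) = Cov(Xᵢ,Xⱼ); the off-diagonal part of the true-score variance is the same as above.
True-score variance = [3²·13.1²·0.70 + 3²·19²·0.77 + 2²·3²·0.59] + 2972.27 = 3604.11 + 2972.27 = 6576.38.
Reliability = 6576.38 / 7801.76 = 0.843.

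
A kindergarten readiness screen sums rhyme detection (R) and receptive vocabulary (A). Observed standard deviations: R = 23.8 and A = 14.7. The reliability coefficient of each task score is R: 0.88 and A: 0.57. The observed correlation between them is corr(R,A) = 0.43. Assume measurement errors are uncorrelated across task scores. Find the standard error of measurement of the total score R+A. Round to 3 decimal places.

12.684

Var(total) = 782.53 + 300.88 = 1083.41.
True-score variance = 621.639 + 300.88 = 922.518, so reliability = 0.8515.
Error variance = 1083.41 − 922.518 = 160.891; SEM = √160.891 = 12.684.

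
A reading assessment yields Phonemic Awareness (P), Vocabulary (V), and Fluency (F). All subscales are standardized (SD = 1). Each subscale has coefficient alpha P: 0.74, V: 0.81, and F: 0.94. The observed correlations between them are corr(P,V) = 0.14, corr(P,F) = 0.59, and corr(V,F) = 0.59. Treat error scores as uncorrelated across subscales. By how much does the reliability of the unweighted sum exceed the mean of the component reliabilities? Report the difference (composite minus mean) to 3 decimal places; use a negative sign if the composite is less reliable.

Var(sum) = 3 + 2.64 = 5.64; true-score variance = 2.49 + 2.64 = 5.13; composite reliability = 0.9096.
Mean component reliability = 0.8300.
Difference = 0.9096 − 0.8300 = 0.080.

0.080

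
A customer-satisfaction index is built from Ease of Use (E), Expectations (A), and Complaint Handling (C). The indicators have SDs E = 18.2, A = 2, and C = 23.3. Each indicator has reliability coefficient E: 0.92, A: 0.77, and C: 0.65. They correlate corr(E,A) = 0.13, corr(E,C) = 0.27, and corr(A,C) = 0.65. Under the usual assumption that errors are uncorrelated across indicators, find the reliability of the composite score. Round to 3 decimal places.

0.815

Var(E+A+C) = 18.2² + 2² + 23.3² + 2·[18.2·2·0.13 + 18.2·23.3·0.27 + 2·23.3·0.65] = 878.13 + 299.036 = 1177.17.
With uncorrelated errors the cross-covariances are all true-score covariance, so they carry over unchanged; only the diagonal terms shrink to ρᵢσᵢ².
True-score variance = [18.2²·0.92 + 2²·0.77 + 23.3²·0.65] + 299.036 = 660.699 + 299.036 = 959.736.
Reliability = 959.736 / 1177.17 = 0.815.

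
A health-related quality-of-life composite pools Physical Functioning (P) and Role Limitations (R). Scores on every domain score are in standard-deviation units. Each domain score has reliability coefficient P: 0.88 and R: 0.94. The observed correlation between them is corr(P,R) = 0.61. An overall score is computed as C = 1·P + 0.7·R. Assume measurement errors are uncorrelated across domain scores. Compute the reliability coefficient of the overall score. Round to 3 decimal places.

Var(C) = 1 + 0.7² + 2·[0.7·0.61] = 1.49 + 0.854 = 2.344.
Under uncorrelated errors the observed covariances equal the true-score covariances, so only the own-variance terms attenuate.
True-score variance = [0.88 + 0.7²·0.94] + 0.854 = 1.3406 + 0.854 = 2.1946.
Reliability = 2.1946 / 2.344 = 0.936.

0.936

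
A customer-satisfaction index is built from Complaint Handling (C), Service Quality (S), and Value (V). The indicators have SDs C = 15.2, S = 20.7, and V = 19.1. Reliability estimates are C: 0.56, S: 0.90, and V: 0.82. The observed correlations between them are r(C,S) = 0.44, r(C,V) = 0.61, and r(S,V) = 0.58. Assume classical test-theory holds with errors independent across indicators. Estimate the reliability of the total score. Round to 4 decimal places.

0.9006

Var(C+S+V) = 15.2² + 20.7² + 19.1² + 2·[15.2·20.7·0.44 + 15.2·19.1·0.61 + 20.7·19.1·0.58] = 1024.34 + 1089.7 = 2114.04.
With uncorrelated errors the cross-covariances are all true-score covariance, so they carry over unchanged; only the diagonal terms shrink to ρᵢσᵢ².
True-score variance = [15.2²·0.56 + 20.7²·0.90 + 19.1²·0.82] + 1089.7 = 814.168 + 1089.7 = 1903.87.
Reliability = 1903.87 / 2114.04 = 0.9006.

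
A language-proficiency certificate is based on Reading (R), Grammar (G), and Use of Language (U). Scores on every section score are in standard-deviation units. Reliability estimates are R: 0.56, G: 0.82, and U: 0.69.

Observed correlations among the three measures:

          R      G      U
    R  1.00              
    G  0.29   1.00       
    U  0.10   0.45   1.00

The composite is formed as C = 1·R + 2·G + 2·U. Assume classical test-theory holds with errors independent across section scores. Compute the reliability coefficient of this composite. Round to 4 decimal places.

0.8305

Var(C) = 1 + 2² + 2² + 2·[2·0.29 + 2·0.10 + 4·0.45] = 9 + 5.16 = 14.16.
Under uncorrelated errors the observed covariances equal the true-score covariances, so only the own-variance terms attenuate.
True-score variance = [0.56 + 2²·0.82 + 2²·0.69] + 5.16 = 6.6 + 5.16 = 11.76.
Reliability = 11.76 / 14.16 = 0.8305.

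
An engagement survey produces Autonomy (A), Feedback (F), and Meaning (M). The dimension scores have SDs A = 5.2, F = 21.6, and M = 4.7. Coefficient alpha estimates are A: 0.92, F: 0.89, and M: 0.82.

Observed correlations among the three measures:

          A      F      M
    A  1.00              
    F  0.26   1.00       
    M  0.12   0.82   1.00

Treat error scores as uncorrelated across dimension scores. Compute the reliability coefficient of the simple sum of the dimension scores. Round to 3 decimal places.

0.923

Var(A+F+M) = 5.2² + 21.6² + 4.7² + 2·[5.2·21.6·0.26 + 5.2·4.7·0.12 + 21.6·4.7·0.82] = 515.69 + 230.765 = 746.455.
With uncorrelated errors the cross-covariances are all true-score covariance, so they carry over unchanged; only the diagonal terms shrink to ρᵢσᵢ².
True-score variance = [5.2²·0.92 + 21.6²·0.89 + 4.7²·0.82] + 230.765 = 458.229 + 230.765 = 688.994.
Reliability = 688.994 / 746.455 = 0.923.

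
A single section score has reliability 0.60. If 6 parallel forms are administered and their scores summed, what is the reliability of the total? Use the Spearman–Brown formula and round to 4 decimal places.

0.9000

ρ_k = kρ / (1 + (k−1)ρ) = 6·0.60 / (1 + 5·0.60) = 3.600 / 4.000 = 0.9000.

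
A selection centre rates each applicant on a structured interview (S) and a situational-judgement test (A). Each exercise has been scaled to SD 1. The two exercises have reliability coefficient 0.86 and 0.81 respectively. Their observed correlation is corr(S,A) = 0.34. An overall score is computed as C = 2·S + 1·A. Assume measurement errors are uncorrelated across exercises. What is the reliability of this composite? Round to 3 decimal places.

Var(C) = 2² + 1 + 2·[2·0.34] = 5 + 1.36 = 6.36.
With uncorrelated errors the cross-covariances are all true-score covariance, so they carry over unchanged; only the diagonal terms shrink to ρᵢσᵢ².
True-score variance = [2²·0.86 + 0.81] + 1.36 = 4.25 + 1.36 = 5.61.
Reliability = 5.61 / 6.36 = 0.882.

0.882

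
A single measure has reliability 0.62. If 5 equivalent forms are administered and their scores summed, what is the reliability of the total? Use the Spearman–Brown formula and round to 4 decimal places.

0.8908

ρ_k = kρ / (1 + (k−1)ρ) = 5·0.62 / (1 + 4·0.62) = 3.100 / 3.480 = 0.8908.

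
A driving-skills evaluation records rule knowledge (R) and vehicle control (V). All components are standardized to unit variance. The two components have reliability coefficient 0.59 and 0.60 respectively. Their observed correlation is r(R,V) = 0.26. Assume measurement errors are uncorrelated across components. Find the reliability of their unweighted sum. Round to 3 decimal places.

0.679

Var(R+V) = 2 + 2·[0.26] = 2 + 0.52 = 2.52.
Because errors are independent across components, Cov(Tᵢ,Tⱼ) = Cov(Xᵢ,Xⱼ); the off-diagonal part of the true-score variance is the same as above.
True-score variance = [0.59 + 0.60] + 0.52 = 1.19 + 0.52 = 1.71.
Reliability = 1.71 / 2.52 = 0.679.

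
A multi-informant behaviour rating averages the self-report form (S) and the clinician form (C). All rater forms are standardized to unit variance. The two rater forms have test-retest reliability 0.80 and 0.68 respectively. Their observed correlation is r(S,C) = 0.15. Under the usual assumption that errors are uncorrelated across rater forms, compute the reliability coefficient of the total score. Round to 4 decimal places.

0.7739

Var(S+C) = 2 + 2·[0.15] = 2 + 0.3 = 2.3.
Under uncorrelated errors the observed covariances equal the true-score covariances, so only the own-variance terms attenuate.
True-score variance = [0.80 + 0.68] + 0.3 = 1.48 + 0.3 = 1.78.
Reliability = 1.78 / 2.3 = 0.7739.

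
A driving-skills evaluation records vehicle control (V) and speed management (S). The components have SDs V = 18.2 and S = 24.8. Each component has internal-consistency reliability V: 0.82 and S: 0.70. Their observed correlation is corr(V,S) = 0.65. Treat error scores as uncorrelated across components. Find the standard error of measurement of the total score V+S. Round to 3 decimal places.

15.625

Var(total) = 946.28 + 586.768 = 1533.05.
True-score variance = 702.145 + 586.768 = 1288.91, so reliability = 0.8408.
Error variance = 1533.05 − 1288.91 = 244.135; SEM = √244.135 = 15.625.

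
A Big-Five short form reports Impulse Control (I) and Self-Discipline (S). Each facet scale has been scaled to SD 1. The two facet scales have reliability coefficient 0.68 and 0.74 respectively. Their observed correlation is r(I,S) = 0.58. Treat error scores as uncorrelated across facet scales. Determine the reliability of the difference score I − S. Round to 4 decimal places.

Var(I−S) = 1 + 1 − 2·0.58 = 2 − 1.16 = 0.84.
Under uncorrelated errors the observed covariances equal the true-score covariances, so only the own-variance terms attenuate.
True-score variance = [0.68 + 0.74] − 1.16 = 1.42 − 1.16 = 0.26.
Reliability = 0.26 / 0.84 = 0.3095.

0.3095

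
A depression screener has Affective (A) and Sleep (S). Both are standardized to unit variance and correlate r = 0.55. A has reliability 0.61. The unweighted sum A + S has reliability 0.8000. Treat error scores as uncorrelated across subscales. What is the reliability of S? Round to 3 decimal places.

Var(A+S) = 2 + 2·0.55 = 3.100.
True-score variance = ρ_A + ρ_S + 2·0.55, so 0.8000 = (0.61 + ρ_S + 1.10) / 3.100.
ρ_S = 0.8000·3.100 − 0.61 − 1.10 = 0.770.

0.770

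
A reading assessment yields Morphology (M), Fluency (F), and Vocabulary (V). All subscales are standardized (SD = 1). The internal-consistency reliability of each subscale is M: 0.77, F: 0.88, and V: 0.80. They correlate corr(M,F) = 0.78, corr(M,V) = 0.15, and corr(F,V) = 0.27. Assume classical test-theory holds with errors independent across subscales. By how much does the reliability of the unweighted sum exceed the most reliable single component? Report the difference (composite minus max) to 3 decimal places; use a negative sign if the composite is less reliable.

0.018

Var(sum) = 3 + 2.4 = 5.4; true-score variance = 2.45 + 2.4 = 4.85; composite reliability = 0.8981.
Max component reliability = 0.8800.
Difference = 0.8981 − 0.8800 = 0.018.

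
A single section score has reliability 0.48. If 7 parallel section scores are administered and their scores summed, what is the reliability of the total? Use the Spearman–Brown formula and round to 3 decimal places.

ρ_k = kρ / (1 + (k−1)ρ) = 7·0.48 / (1 + 6·0.48) = 3.360 / 3.880 = 0.866.

0.866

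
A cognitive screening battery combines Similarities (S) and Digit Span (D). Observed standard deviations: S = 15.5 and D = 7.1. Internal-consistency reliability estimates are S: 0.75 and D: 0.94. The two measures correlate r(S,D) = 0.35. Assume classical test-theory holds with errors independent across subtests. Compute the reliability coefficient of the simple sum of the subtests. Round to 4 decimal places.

Var(S+D) = 15.5² + 7.1² + 2·[15.5·7.1·0.35] = 290.66 + 77.035 = 367.695.
Because errors are independent across components, Cov(Tᵢ,Tⱼ) = Cov(Xᵢ,Xⱼ); the off-diagonal part of the true-score variance is the same as above.
True-score variance = [15.5²·0.75 + 7.1²·0.94] + 77.035 = 227.573 + 77.035 = 304.608.
Reliability = 304.608 / 367.695 = 0.8284.

0.8284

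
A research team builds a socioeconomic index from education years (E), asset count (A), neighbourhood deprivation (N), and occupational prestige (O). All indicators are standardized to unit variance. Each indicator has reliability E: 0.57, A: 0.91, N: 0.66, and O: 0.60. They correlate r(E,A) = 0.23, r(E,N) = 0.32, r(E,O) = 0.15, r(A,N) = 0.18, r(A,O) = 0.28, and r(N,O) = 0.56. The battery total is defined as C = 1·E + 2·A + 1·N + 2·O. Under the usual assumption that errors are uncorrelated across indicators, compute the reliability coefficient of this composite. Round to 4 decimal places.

Var(C) = 1 + 2² + 1 + 2² + 2·[2·0.23 + 0.32 + 2·0.15 + 2·0.18 + 4·0.28 + 2·0.56] = 10 + 7.36 = 17.36.
With uncorrelated errors the cross-covariances are all true-score covariance, so they carry over unchanged; only the diagonal terms shrink to ρᵢσᵢ².
True-score variance = [0.57 + 2²·0.91 + 0.66 + 2²·0.60] + 7.36 = 7.27 + 7.36 = 14.63.
Reliability = 14.63 / 17.36 = 0.8427.

0.8427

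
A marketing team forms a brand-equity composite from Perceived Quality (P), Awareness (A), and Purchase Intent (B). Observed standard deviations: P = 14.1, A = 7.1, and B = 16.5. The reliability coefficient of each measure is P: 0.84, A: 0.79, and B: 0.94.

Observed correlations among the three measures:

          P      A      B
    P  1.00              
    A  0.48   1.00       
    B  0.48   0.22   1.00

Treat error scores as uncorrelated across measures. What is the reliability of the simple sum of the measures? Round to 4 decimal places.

Var(P+A+B) = 14.1² + 7.1² + 16.5² + 2·[14.1·7.1·0.48 + 14.1·16.5·0.48 + 7.1·16.5·0.22] = 521.47 + 370.996 = 892.466.
Because errors are independent across components, Cov(Tᵢ,Tⱼ) = Cov(Xᵢ,Xⱼ); the off-diagonal part of the true-score variance is the same as above.
True-score variance = [14.1²·0.84 + 7.1²·0.79 + 16.5²·0.94] + 370.996 = 462.739 + 370.996 = 833.735.
Reliability = 833.735 / 892.466 = 0.9342.

0.9342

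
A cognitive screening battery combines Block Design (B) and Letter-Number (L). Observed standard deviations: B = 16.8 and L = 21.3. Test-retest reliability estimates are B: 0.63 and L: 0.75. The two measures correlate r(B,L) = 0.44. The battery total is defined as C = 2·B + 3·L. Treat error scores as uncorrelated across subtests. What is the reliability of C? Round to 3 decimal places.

Var(C) = 2²·16.8² + 3²·21.3² + 2·[6·16.8·21.3·0.44] = 5212.17 + 1889.4 = 7101.57.
Under uncorrelated errors the observed covariances equal the true-score covariances, so only the own-variance terms attenuate.
True-score variance = [2²·16.8²·0.63 + 3²·21.3²·0.75] + 1889.4 = 3773.65 + 1889.4 = 5663.05.
Reliability = 5663.05 / 7101.57 = 0.797.

0.797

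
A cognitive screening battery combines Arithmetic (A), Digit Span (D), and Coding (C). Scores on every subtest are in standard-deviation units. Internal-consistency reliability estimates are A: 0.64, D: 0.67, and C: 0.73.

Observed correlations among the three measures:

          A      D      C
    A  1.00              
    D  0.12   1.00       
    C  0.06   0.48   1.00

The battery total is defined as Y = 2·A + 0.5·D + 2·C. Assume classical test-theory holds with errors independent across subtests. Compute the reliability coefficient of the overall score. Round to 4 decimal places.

Var(Y) = 2² + 0.5² + 2² + 2·[0.12 + 4·0.06 + 0.48] = 8.25 + 1.68 = 9.93.
With uncorrelated errors the cross-covariances are all true-score covariance, so they carry over unchanged; only the diagonal terms shrink to ρᵢσᵢ².
True-score variance = [2²·0.64 + 0.5²·0.67 + 2²·0.73] + 1.68 = 5.6475 + 1.68 = 7.3275.
Reliability = 7.3275 / 9.93 = 0.7379.

0.7379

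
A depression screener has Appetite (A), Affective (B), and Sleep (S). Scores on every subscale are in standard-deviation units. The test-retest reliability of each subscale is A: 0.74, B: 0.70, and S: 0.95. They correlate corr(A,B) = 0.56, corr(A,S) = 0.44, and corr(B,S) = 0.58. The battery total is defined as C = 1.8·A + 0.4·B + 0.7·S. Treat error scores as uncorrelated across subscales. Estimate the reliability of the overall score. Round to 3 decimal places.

Var(C) = 1.8² + 0.4² + 0.7² + 2·[0.72·0.56 + 1.26·0.44 + 0.28·0.58] = 3.89 + 2.24 = 6.13.
Under uncorrelated errors the observed covariances equal the true-score covariances, so only the own-variance terms attenuate.
True-score variance = [1.8²·0.74 + 0.4²·0.70 + 0.7²·0.95] + 2.24 = 2.9751 + 2.24 = 5.2151.
Reliability = 5.2151 / 6.13 = 0.851.

0.851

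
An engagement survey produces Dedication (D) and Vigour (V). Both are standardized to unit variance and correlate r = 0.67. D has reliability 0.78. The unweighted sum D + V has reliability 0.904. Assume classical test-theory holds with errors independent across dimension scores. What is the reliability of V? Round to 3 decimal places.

Var(D+V) = 2 + 2·0.67 = 3.340.
True-score variance = ρ_D + ρ_V + 2·0.67, so 0.904 = (0.78 + ρ_V + 1.34) / 3.340.
ρ_V = 0.904·3.340 − 0.78 − 1.34 = 0.899.

0.899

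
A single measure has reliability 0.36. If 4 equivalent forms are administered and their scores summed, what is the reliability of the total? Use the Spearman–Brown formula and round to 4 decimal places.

0.6923

ρ_k = kρ / (1 + (k−1)ρ) = 4·0.36 / (1 + 3·0.36) = 1.440 / 2.080 = 0.6923.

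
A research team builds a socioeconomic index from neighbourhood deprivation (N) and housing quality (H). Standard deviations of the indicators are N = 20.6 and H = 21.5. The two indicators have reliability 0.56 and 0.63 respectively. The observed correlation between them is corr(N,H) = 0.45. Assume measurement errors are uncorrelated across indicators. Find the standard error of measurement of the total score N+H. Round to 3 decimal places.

18.914

Var(total) = 886.61 + 398.61 = 1285.22.
True-score variance = 528.859 + 398.61 = 927.469, so reliability = 0.7216.
Error variance = 1285.22 − 927.469 = 357.751; SEM = √357.751 = 18.914.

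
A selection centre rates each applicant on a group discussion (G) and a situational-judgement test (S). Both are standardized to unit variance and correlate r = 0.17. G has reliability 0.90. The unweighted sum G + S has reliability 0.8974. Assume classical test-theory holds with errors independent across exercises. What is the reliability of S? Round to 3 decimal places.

0.860

Var(G+S) = 2 + 2·0.17 = 2.340.
True-score variance = ρ_G + ρ_S + 2·0.17, so 0.8974 = (0.90 + ρ_S + 0.34) / 2.340.
ρ_S = 0.8974·2.340 − 0.90 − 0.34 = 0.860.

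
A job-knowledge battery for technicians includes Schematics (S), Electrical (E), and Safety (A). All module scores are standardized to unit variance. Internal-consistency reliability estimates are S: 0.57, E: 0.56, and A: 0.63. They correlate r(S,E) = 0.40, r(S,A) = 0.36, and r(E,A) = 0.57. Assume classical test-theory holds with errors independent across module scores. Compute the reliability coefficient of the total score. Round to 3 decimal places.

0.781

Var(S+E+A) = 3 + 2·[0.40 + 0.36 + 0.57] = 3 + 2.66 = 5.66.
Because errors are independent across components, Cov(Tᵢ,Tⱼ) = Cov(Xᵢ,Xⱼ); the off-diagonal part of the true-score variance is the same as above.
True-score variance = [0.57 + 0.56 + 0.63] + 2.66 = 1.76 + 2.66 = 4.42.
Reliability = 4.42 / 5.66 = 0.781.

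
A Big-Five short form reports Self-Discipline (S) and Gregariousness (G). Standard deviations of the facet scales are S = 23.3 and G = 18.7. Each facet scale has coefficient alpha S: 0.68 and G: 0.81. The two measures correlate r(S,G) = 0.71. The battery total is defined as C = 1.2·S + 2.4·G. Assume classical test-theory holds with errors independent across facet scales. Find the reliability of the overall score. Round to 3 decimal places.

Var(C) = 1.2²·23.3² + 2.4²·18.7² + 2·[2.88·23.3·18.7·0.71] = 2795.98 + 1781.88 = 4577.86.
Under uncorrelated errors the observed covariances equal the true-score covariances, so only the own-variance terms attenuate.
True-score variance = [1.2²·23.3²·0.68 + 2.4²·18.7²·0.81] + 1781.88 = 2163.11 + 1781.88 = 3944.99.
Reliability = 3944.99 / 4577.86 = 0.862.

0.862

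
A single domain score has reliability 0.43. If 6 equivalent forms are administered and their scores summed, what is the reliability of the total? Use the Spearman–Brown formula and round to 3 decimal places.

ρ_k = kρ / (1 + (k−1)ρ) = 6·0.43 / (1 + 5·0.43) = 2.580 / 3.150 = 0.819.

0.819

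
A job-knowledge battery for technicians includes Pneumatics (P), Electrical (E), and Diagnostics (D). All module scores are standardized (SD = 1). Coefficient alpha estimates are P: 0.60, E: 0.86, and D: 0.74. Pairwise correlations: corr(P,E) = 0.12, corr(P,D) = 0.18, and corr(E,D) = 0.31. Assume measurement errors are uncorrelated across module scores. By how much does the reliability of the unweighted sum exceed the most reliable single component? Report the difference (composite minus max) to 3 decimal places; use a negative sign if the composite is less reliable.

Var(sum) = 3 + 1.22 = 4.22; true-score variance = 2.2 + 1.22 = 3.42; composite reliability = 0.8104.
Max component reliability = 0.8600.
Difference = 0.8104 − 0.8600 = -0.050.

-0.050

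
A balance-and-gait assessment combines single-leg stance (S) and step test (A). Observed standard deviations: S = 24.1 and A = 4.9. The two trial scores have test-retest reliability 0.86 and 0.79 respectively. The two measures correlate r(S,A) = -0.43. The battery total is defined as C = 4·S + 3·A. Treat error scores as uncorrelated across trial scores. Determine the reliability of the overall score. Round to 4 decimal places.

0.8376

Var(C) = 4²·24.1² + 3²·4.9² + 2·[12·24.1·4.9·(-0.43)] = 9509.05 − 1218.69 = 8290.36.
Under uncorrelated errors the observed covariances equal the true-score covariances, so only the own-variance terms attenuate.
True-score variance = [4²·24.1²·0.86 + 3²·4.9²·0.79] − 1218.69 = 8162.66 − 1218.69 = 6943.97.
Reliability = 6943.97 / 8290.36 = 0.8376.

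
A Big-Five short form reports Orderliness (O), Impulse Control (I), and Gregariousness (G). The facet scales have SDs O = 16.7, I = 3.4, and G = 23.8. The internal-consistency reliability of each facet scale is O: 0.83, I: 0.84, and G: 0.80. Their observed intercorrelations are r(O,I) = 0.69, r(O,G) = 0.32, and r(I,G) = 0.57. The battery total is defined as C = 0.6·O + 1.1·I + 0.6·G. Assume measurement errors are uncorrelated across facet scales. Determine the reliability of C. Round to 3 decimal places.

0.885

Var(C) = 0.6²·16.7² + 1.1²·3.4² + 0.6²·23.8² + 2·[0.66·16.7·3.4·0.69 + 0.36·16.7·23.8·0.32 + 0.66·3.4·23.8·0.57] = 318.306 + 204.174 = 522.481.
With uncorrelated errors the cross-covariances are all true-score covariance, so they carry over unchanged; only the diagonal terms shrink to ρᵢσᵢ².
True-score variance = [0.6²·16.7²·0.83 + 1.1²·3.4²·0.84 + 0.6²·23.8²·0.80] + 204.174 = 258.217 + 204.174 = 462.391.
Reliability = 462.391 / 522.481 = 0.885.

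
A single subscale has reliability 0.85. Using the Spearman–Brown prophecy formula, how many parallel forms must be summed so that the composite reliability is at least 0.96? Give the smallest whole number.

k ≥ ρ*(1−ρ₁)/(ρ₁(1−ρ*)) = 0.96·0.15 / (0.85·0.04) = 4.235.
Smallest integer k = 5.

5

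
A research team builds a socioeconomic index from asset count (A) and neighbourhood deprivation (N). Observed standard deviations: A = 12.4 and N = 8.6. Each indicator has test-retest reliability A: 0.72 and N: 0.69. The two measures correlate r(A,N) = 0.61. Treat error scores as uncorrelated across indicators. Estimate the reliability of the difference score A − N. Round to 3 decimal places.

Var(A−N) = 12.4² + 8.6² − 2·12.4·8.6·0.61 = 227.72 − 130.101 = 97.6192.
Because errors are independent across components, Cov(Tᵢ,Tⱼ) = Cov(Xᵢ,Xⱼ); the off-diagonal part of the true-score variance is the same as above.
True-score variance = [12.4²·0.72 + 8.6²·0.69] − 130.101 = 161.74 − 130.101 = 31.6388.
Reliability = 31.6388 / 97.6192 = 0.324.

0.324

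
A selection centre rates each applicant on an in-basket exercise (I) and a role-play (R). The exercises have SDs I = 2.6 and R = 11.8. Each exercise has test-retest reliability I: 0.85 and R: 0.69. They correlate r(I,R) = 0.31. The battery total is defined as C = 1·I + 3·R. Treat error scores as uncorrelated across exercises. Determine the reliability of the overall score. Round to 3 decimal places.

0.704

Var(C) = 2.6² + 3²·11.8² + 2·[3·2.6·11.8·0.31] = 1259.92 + 57.0648 = 1316.98.
With uncorrelated errors the cross-covariances are all true-score covariance, so they carry over unchanged; only the diagonal terms shrink to ρᵢσᵢ².
True-score variance = [2.6²·0.85 + 3²·11.8²·0.69] + 57.0648 = 870.426 + 57.0648 = 927.491.
Reliability = 927.491 / 1316.98 = 0.704.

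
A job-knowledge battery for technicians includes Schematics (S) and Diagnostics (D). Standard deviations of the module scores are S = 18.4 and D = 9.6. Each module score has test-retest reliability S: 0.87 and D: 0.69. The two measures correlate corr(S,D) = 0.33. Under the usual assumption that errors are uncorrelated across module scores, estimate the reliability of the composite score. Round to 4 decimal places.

Var(S+D) = 18.4² + 9.6² + 2·[18.4·9.6·0.33] = 430.72 + 116.582 = 547.302.
Under uncorrelated errors the observed covariances equal the true-score covariances, so only the own-variance terms attenuate.
True-score variance = [18.4²·0.87 + 9.6²·0.69] + 116.582 = 358.138 + 116.582 = 474.72.
Reliability = 474.72 / 547.302 = 0.8674.

0.8674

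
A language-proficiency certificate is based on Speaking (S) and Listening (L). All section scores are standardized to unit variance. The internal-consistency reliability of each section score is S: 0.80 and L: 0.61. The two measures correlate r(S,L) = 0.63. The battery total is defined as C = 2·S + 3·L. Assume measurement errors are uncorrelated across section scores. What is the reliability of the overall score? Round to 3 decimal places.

0.790

Var(C) = 2² + 3² + 2·[6·0.63] = 13 + 7.56 = 20.56.
Because errors are independent across components, Cov(Tᵢ,Tⱼ) = Cov(Xᵢ,Xⱼ); the off-diagonal part of the true-score variance is the same as above.
True-score variance = [2²·0.80 + 3²·0.61] + 7.56 = 8.69 + 7.56 = 16.25.
Reliability = 16.25 / 20.56 = 0.790.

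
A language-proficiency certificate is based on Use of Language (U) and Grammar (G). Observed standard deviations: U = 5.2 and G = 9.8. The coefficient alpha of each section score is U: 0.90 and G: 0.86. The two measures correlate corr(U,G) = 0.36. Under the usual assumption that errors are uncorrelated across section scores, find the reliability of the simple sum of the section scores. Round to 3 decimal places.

Var(U+G) = 5.2² + 9.8² + 2·[5.2·9.8·0.36] = 123.08 + 36.6912 = 159.771.
Under uncorrelated errors the observed covariances equal the true-score covariances, so only the own-variance terms attenuate.
True-score variance = [5.2²·0.90 + 9.8²·0.86] + 36.6912 = 106.93 + 36.6912 = 143.622.
Reliability = 143.622 / 159.771 = 0.899.

0.899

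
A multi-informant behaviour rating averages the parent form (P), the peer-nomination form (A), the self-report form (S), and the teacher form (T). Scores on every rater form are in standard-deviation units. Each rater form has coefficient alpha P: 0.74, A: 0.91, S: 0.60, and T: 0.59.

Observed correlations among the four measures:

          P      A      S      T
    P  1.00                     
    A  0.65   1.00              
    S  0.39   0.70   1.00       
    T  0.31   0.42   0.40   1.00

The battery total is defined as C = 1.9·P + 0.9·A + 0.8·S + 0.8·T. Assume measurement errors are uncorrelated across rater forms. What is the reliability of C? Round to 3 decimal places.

0.874

Var(C) = 1.9² + 0.9² + 0.8² + 0.8² + 2·[1.71·0.65 + 1.52·0.39 + 1.52·0.31 + 0.72·0.70 + 0.72·0.42 + 0.64·0.40] = 5.7 + 6.4758 = 12.1758.
Because errors are independent across components, Cov(Tᵢ,Tⱼ) = Cov(Xᵢ,Xⱼ); the off-diagonal part of the true-score variance is the same as above.
True-score variance = [1.9²·0.74 + 0.9²·0.91 + 0.8²·0.60 + 0.8²·0.59] + 6.4758 = 4.1701 + 6.4758 = 10.6459.
Reliability = 10.6459 / 12.1758 = 0.874.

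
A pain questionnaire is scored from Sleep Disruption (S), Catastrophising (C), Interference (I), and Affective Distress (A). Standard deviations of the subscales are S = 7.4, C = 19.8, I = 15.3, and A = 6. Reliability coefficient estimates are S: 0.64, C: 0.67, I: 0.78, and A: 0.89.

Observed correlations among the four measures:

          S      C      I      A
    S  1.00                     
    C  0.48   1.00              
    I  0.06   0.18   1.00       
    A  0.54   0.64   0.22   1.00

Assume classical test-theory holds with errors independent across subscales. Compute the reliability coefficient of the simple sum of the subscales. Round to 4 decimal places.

Var(S+C+I+A) = 7.4² + 19.8² + 15.3² + 6² + 2·[7.4·19.8·0.48 + 7.4·15.3·0.06 + 7.4·6·0.54 + 19.8·15.3·0.18 + 19.8·6·0.64 + 15.3·6·0.22] = 716.89 + 503.712 = 1220.6.
Under uncorrelated errors the observed covariances equal the true-score covariances, so only the own-variance terms attenuate.
True-score variance = [7.4²·0.64 + 19.8²·0.67 + 15.3²·0.78 + 6²·0.89] + 503.712 = 512.343 + 503.712 = 1016.06.
Reliability = 1016.06 / 1220.6 = 0.8324.

0.8324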